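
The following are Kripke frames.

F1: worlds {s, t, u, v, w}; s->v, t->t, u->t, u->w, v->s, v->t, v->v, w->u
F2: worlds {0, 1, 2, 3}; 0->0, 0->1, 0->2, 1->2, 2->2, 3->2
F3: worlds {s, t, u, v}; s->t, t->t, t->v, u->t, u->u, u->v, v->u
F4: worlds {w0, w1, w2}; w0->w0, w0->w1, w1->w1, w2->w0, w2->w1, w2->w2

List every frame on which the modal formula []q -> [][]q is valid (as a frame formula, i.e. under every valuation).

F2, F4

This is the axiom for transitivity; its first-order frame correspondent is forall x forall y forall z (Rxy & Ryz -> Rxz).
F1: fails — Ruw and Rwu but not Ruu.
F2: satisfies the condition.
F3: fails — Rtv and Rvu but not Rtu.
F4: satisfies the condition.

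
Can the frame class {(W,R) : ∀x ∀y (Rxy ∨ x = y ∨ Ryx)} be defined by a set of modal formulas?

If a class were modally definable it would be closed under disjoint unions (Goldblatt–Thomason).
Take 2 disjoint single-world reflexive frames: each is trivially connected, but their disjoint union has 2 worlds with no edge between distinct components, so it is not connected.
So the class is not modally definable.

No — not modally definable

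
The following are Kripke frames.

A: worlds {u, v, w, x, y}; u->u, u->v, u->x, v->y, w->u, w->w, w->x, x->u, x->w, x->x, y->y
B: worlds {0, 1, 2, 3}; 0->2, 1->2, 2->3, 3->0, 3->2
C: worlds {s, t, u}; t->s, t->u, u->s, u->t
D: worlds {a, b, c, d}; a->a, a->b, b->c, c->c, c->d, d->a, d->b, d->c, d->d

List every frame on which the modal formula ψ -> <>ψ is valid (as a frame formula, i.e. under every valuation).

none

Frame correspondent (Sahlqvist): forall x Rxx — i.e. reflexivity.
A: fails — world v does not see itself.
B: fails — world 0 does not see itself.
C: fails — world s does not see itself.
D: fails — world b does not see itself.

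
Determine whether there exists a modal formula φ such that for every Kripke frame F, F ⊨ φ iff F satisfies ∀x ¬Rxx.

No — not modally definable

Modal frame validity is preserved under surjective bounded morphisms.
The 3-cycle (worlds a,b,c with a→b→c→a) is irreflexive, and the map sending every world to a single reflexive point • is a surjective bounded morphism (forth: every edge maps to (•,•); back: every world has a successor). So any modal formula valid on the 3-cycle is also valid on the reflexive point, which is not irreflexive.
So no modal formula (or set of formulas) defines exactly the irreflexive frames.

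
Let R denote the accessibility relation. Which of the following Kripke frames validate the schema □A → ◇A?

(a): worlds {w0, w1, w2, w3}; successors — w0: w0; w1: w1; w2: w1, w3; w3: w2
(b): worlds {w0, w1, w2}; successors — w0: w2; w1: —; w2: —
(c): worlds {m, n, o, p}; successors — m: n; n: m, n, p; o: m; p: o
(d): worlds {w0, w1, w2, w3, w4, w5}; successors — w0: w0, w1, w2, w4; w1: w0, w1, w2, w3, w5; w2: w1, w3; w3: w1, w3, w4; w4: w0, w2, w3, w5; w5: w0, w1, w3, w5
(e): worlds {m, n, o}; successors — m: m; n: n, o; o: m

(a), (c), (d), (e)

Frame correspondent (Sahlqvist): ∀x ∃y Rxy — i.e. seriality.
(a): satisfies the condition.
(b): fails — world w1 has no successor.
(c): satisfies the condition.
(d): satisfies the condition.
(e): satisfies the condition.
Valid on: (a), (c), (d), (e).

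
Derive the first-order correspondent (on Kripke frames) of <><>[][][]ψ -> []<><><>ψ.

forall x forall y forall z ((x R^2 y & xRz) -> exists w (y R^3 w & z R^3 w))

This is a Sahlqvist (Geach-type) schema ◇^2□^3ψ → □^1◇^3ψ.
First-order correspondent: forall x forall y forall z ((x R^2 y & xRz) -> exists w (y R^3 w & z R^3 w)).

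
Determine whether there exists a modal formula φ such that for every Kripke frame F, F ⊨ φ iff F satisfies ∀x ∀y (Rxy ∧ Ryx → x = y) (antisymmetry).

No — not modally definable

Modal frame validity is preserved under surjective bounded morphisms.
The 8-cycle (worlds 0,1,2,3,4,5,6,7 with 0→1→2→3→4→5→6→7→0) is antisymmetric. Sending even-indexed worlds to s and odd-indexed worlds to t is a surjective bounded morphism onto the two-world frame with s↔t, which is not antisymmetric.
Hence antisymmetry is not modally definable.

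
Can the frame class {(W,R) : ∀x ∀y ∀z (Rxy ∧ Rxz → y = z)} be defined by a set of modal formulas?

Yes — defined by ◇q → □q

The condition is partial functionality. A defining modal formula is ◇q → □q.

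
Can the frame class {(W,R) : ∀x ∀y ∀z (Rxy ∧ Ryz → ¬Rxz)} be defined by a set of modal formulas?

Modal frame validity is preserved under surjective bounded morphisms.
The 3-cycle (worlds a,b,c with a→b→c→a) is intransitive. Mapping every world to a single reflexive point • is a surjective bounded morphism; the reflexive point is not intransitive (R••∧R•• but R••).
So no modal formula (or set of formulas) defines exactly the intransitive frames.

Not definable by any modal formula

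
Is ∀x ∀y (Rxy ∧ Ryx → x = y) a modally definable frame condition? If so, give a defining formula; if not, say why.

Modal frame validity is preserved under surjective bounded morphisms.
The 4-cycle (worlds w0,w1,w2,w3 with w0→w1→w2→w3→w0) is antisymmetric. Sending even-indexed worlds to • and odd-indexed worlds to ∘ is a surjective bounded morphism onto the two-world frame with •↔∘, which is not antisymmetric.
So the class is not modally definable.

Not definable by any modal formula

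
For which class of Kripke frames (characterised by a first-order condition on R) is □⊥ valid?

emptiness of R: ∀x ∀y ¬Rxy

□⊥ is valid iff no world has any successor (otherwise □⊥ fails at any world with one).
Conversely, on a frame with emptiness of R the schema holds at every world under every valuation.
Frame condition: ∀x ∀y ¬Rxy.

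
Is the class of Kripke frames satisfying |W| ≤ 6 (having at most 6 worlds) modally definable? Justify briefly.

Not definable by any modal formula

Modal frame validity is preserved under disjoint unions.
Any modal formula valid on each of 7 disjoint one-world frames is valid on their disjoint union (validity is preserved under disjoint unions). Each one-world frame has |W|=1≤6, but the union has |W|=7.
So the class is not modally definable.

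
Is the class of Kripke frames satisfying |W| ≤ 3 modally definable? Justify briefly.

Modal frame validity is preserved under disjoint unions.
Any modal formula valid on each of 4 disjoint one-world frames is valid on their disjoint union (validity is preserved under disjoint unions). Each one-world frame has |W|=1≤3, but the union has |W|=4.
So no modal formula (or set of formulas) defines exactly the |W|≤3 frames.

Not definable by any modal formula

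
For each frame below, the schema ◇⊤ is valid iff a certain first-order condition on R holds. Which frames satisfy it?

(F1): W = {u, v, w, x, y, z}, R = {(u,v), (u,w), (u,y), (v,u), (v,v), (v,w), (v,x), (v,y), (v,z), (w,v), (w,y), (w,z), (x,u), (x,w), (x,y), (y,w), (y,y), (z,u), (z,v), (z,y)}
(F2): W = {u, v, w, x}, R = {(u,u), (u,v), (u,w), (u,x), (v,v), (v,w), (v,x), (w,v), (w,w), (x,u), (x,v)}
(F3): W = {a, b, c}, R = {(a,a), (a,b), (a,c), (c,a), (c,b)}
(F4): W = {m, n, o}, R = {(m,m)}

The schema corresponds to seriality: ∀x ∃y Rxy.
(F1): condition met.
(F2): condition met.
(F3): fails — world b has no successor.
(F4): fails — world n has no successor.
Valid on: (F1), (F2).

(F1), (F2)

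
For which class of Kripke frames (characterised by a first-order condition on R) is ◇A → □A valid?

partial functionality: ∀x ∀y ∀z (Rxy ∧ Rxz → y = z)

Suppose ◇A→□A is valid. Take Rxy, Rxz and set V(A)={y}. Then ◇A at x, so □A at x, so A at z, i.e. z=y.
Conversely, on a frame with partial functionality the schema holds at every world under every valuation.
So the correspondent is partial functionality.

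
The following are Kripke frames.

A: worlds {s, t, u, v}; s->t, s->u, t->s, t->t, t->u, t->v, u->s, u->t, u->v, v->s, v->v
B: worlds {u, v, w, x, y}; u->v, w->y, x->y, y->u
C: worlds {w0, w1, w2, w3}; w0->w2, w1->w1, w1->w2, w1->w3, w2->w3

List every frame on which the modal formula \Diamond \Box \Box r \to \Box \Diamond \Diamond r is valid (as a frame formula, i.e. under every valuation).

A

This is the axiom for a generalized confluence (Geach) condition; its first-order frame correspondent is \forall x \forall y \forall z ((xRy \wedge xRz) \to \exists w (y R^2 w \wedge z R^2 w)).
A: ✓.
B: fails — uRv, uRv but no t with vR²t and vR²t.
C: fails — w0Rw2, w0Rw2 but no w with w2R²w and w2R²w.
Valid on: A.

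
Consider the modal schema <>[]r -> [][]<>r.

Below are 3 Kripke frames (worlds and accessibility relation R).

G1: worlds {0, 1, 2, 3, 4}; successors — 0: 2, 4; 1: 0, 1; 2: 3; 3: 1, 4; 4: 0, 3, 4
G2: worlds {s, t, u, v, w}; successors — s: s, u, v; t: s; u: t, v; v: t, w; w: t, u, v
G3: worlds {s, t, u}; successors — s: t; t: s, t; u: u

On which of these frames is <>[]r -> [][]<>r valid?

G3

This is the axiom for a generalized confluence (Geach) condition; its first-order frame correspondent is forall x forall y forall z ((xRy & x R^2 z) -> exists w (yRw & zRw)).
G1: fails — 0R2, 0R²0 but no w with 2Rw and 0Rw.
G2: fails — sRs, sR²v but no w* with sRw* and vRw*.
G3: condition met.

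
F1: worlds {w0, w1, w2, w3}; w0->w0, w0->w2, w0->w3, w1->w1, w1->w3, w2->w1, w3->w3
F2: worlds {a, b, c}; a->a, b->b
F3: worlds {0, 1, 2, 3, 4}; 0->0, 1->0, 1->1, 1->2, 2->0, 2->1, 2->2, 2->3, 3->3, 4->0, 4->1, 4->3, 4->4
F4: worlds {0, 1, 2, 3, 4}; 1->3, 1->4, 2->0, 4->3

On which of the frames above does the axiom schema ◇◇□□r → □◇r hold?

F2

Frame correspondent (Sahlqvist): ∀x ∀y ∀z ((xR²y ∧ xRz) → ∃w (yR²w ∧ zRw)) — i.e. a generalized confluence (Geach) condition.
F1: fails — w0R²w3, w0Rw2 but no w with w3R²w and w2Rw.
F2: ✓.
F3: fails — 1R²3, 1R0 but no w with 3R²w and 0Rw.
F4: fails — 1R²3, 1R3 but no w with 3R²w and 3Rw.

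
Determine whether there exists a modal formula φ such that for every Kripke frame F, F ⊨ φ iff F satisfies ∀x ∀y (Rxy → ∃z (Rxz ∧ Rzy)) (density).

This is a Sahlqvist condition; the C4 axiom □□q → □q defines it.

Definable; □□q → □q defines it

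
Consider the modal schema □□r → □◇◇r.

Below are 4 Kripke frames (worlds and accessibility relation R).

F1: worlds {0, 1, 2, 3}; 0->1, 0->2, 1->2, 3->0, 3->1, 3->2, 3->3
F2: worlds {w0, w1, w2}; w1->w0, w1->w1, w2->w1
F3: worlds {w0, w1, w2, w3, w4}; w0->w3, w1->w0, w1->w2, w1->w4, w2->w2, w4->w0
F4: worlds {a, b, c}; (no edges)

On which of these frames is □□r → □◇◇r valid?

This is the axiom for a generalized confluence (Geach) condition; its first-order frame correspondent is ∀x ∀z (xRz → ∃w (xR²w ∧ zR²w)).
F1: fails — 0R1 but no w with 0R²w and 1R²w.
F2: fails — w1Rw0 but no w with w1R²w and w0R²w.
F3: fails — w0Rw3 but no w with w0R²w and w3R²w.
F4: satisfies the condition.

F4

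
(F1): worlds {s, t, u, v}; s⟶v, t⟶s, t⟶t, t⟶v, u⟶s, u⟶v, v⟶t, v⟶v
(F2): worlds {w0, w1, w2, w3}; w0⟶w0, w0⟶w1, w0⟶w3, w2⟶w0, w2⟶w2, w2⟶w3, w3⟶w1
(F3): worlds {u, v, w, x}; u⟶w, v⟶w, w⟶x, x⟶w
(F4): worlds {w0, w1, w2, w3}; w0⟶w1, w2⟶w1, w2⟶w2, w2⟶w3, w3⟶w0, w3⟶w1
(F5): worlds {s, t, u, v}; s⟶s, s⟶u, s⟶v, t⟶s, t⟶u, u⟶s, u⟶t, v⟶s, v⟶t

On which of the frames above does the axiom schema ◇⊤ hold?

The schema corresponds to seriality: ∀x ∃y Rxy.
(F1): satisfies the condition.
(F2): fails — world w1 has no successor.
(F3): satisfies the condition.
(F4): fails — world w1 has no successor.
(F5): satisfies the condition.

(F1), (F3), (F5)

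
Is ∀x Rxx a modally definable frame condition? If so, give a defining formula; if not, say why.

This is a Sahlqvist condition; the T axiom □r → r defines it.
Suppose □r→r is valid. At any x set V(r)={w : Rxw}. Then □r holds at x, so r holds at x, i.e. Rxx.

Yes — defined by □r → r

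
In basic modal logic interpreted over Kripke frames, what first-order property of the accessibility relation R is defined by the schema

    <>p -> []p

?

This is the CD axiom.
Its frame correspondent is partial functionality — forall x forall y forall z (Rxy & Rxz -> y = z).

partial functionality: forall x forall y forall z (Rxy & Rxz -> y = z)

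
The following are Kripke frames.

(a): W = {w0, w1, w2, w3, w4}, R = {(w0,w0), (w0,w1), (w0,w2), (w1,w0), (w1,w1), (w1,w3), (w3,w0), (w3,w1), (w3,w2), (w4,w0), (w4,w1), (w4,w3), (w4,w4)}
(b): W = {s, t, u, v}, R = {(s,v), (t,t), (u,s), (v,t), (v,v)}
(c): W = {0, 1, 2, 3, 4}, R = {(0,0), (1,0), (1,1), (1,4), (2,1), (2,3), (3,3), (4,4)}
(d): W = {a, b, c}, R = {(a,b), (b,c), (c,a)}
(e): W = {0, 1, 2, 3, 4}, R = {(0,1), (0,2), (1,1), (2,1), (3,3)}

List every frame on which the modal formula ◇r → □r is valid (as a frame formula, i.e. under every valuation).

This is the axiom for partial functionality; its first-order frame correspondent is ∀x ∀y ∀z (Rxy ∧ Rxz → y = z).
(a): fails — w0 sees both w0 and w1.
(b): fails — v sees both t and v.
(c): fails — 1 sees both 0 and 1.
(d): satisfies the condition.
(e): fails — 0 sees both 1 and 2.
Valid on: (d).

(d)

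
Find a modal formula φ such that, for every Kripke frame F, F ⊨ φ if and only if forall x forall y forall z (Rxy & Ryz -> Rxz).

□ψ → □□ψ

A defining formula is □ψ → □□ψ (the 4 axiom).
Suppose □ψ→□□ψ is valid. Take Rxy, Ryz and set V(ψ)={w : Rxw}. Then □ψ at x, so □□ψ at x, so □ψ at y, so ψ at z, i.e. Rxz.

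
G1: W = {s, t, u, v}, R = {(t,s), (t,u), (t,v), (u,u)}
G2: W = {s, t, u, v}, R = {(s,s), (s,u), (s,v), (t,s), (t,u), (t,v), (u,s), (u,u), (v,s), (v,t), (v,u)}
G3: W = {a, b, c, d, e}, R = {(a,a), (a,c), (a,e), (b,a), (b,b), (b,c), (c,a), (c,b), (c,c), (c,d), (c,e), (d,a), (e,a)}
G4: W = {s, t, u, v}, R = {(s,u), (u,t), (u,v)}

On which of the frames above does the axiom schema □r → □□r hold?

G1

The schema corresponds to transitivity: ∀x ∀y ∀z (Rxy ∧ Ryz → Rxz).
G1: condition met.
G2: fails — Rtv and Rvt but not Rtt.
G3: fails — Rbc and Rcd but not Rbd.
G4: fails — Rsu and Ruv but not Rsv.
Valid on: G1.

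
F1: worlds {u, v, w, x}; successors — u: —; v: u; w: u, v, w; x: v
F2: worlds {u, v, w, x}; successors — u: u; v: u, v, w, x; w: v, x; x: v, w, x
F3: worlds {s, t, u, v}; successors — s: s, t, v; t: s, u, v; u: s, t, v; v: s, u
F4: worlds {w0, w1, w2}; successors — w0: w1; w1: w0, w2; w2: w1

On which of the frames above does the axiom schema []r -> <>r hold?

F2, F3, F4

The schema corresponds to seriality: forall x exists y Rxy.
F1: fails — world u has no successor.
F2: satisfies the condition.
F3: satisfies the condition.
F4: satisfies the condition.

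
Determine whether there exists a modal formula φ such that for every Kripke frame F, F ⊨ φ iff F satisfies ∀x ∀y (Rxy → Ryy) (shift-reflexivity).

Definable; □(□p → p) defines it

This is a Sahlqvist condition; the T□ axiom □(□p → p) defines it.
Suppose □(□p→p) is valid. Take Rxy and set V(p)={w : Ryw}. Then at y, □p holds; since □(□p→p) at x, □p→p at y, so p at y, i.e. Ryy.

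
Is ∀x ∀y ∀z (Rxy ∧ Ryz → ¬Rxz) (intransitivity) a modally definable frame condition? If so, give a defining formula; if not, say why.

Modal frame validity is preserved under surjective bounded morphisms.
The 3-cycle (worlds w0,w1,w2 with w0→w1→w2→w0) is intransitive. Mapping every world to a single reflexive point • is a surjective bounded morphism; the reflexive point is not intransitive (R••∧R•• but R••).
So the class is not modally definable.

Not modally definable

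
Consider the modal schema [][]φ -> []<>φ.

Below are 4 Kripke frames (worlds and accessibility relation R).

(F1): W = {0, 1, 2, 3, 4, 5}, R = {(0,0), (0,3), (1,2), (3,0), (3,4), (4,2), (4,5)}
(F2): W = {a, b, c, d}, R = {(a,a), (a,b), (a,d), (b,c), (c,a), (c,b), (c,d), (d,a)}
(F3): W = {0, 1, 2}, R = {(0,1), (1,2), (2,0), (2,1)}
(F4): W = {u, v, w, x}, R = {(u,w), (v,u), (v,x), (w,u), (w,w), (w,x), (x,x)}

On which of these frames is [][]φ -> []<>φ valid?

Frame correspondent (Sahlqvist): forall x forall z (xRz -> exists w (x R^2 w & zRw)) — i.e. a generalized confluence (Geach) condition.
(F1): fails — 1R2 but no w with 1R²w and 2Rw.
(F2): condition met.
(F3): condition met.
(F4): condition met.
Valid on: (F2), (F3), (F4).

(F2), (F3), (F4)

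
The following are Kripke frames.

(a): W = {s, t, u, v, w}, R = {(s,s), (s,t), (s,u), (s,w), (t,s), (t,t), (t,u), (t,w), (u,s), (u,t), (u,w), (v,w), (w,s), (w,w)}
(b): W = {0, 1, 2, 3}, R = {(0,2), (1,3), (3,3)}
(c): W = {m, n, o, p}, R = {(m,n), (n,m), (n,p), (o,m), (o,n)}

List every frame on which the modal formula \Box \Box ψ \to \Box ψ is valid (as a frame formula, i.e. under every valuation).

This is the axiom for density; its first-order frame correspondent is \forall x \forall y (Rxy \to \exists z (Rxz \wedge Rzy)).
(a): holds.
(b): fails — R02 but no z with R0z and Rz2.
(c): fails — Rnm but no z with Rnz and Rzm.
Valid on: (a).

(a)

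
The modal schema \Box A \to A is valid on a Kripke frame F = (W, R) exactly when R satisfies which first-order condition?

Suppose □A→A is valid. At any x set V(A)={w : Rxw}. Then □A holds at x, so A holds at x, i.e. Rxx.
The converse is a direct semantic check.
Frame condition: \forall x Rxx.

reflexivity: \forall x Rxx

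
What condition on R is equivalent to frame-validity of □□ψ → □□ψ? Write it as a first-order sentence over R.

∀x ∀z (xR²z → ∃w (xR²w ∧ z = w))

This is a Sahlqvist (Geach-type) schema ◇^0□^2ψ → □^2◇^0ψ.
Minimal-valuation argument: fix x; take any y with xR^0y and any z with xR^2z. Set V(ψ) to the set of worlds R-reachable from y in exactly 2 steps. Then □^2ψ holds at y, so the antecedent holds at x; validity forces ◇^0ψ at z, giving a w with zR^0w and yR^2w.
First-order correspondent: ∀x ∀z (xR²z → ∃w (xR²w ∧ z = w)).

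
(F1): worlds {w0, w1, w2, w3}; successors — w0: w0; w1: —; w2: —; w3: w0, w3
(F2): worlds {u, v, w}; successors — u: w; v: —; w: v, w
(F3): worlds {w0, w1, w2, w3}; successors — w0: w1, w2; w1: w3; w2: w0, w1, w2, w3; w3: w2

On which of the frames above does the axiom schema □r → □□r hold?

Frame correspondent (Sahlqvist): ∀x ∀y ∀z (Rxy ∧ Ryz → Rxz) — i.e. transitivity.
(F1): condition met.
(F2): fails — Ruw and Rwv but not Ruv.
(F3): fails — Rw3w2 and Rw2w1 but not Rw3w1.
Valid on: (F1).

(F1)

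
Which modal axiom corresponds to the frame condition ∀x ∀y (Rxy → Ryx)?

ψ → □◇ψ

The condition is symmetry. The B schema ψ → □◇ψ defines it.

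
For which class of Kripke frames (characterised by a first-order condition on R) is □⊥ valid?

□⊥ is valid iff no world has any successor (otherwise □⊥ fails at any world with one).

Emptiness of R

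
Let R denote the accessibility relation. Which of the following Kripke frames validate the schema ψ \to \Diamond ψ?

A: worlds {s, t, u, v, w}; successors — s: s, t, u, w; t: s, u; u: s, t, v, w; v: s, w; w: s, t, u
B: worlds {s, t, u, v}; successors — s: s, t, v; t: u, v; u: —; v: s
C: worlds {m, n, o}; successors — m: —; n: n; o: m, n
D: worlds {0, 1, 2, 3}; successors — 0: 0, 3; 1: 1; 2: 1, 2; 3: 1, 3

D

This is the axiom for reflexivity; its first-order frame correspondent is \forall x Rxx.
A: fails — world t does not see itself.
B: fails — world t does not see itself.
C: fails — world m does not see itself.
D: satisfies the condition.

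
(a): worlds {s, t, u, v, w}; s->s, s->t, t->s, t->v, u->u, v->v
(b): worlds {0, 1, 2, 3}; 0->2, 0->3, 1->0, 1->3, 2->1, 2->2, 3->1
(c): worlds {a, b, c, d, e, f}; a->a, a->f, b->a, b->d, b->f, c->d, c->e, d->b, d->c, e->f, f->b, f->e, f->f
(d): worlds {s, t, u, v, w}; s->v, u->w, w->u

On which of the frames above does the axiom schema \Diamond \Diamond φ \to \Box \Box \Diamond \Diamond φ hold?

Frame correspondent (Sahlqvist): \forall x \forall y \forall z ((x R^2 y \wedge x R^2 z) \to \exists w (y = w \wedge z R^2 w)) — i.e. a generalized confluence (Geach) condition.
(a): fails — sR²s, sR²v but no w* with s=w* and vR²w*.
(b): fails — 1R²1, 1R²3 but no w with 1=w and 3R²w.
(c): fails — aR²a, aR²e but no w with a=w and eR²w.
(d): ✓.
Valid on: (d).

(d)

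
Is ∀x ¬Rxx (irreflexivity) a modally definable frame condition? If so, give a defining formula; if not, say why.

Not definable by any modal formula

If a class were modally definable it would be closed under surjective bounded morphisms (Goldblatt–Thomason).
The 3-cycle (worlds 0,1,2 with 0→1→2→0) is irreflexive, and the map sending every world to a single reflexive point • is a surjective bounded morphism (forth: every edge maps to (•,•); back: every world has a successor). So any modal formula valid on the 3-cycle is also valid on the reflexive point, which is not irreflexive.
Hence irreflexivity is not modally definable.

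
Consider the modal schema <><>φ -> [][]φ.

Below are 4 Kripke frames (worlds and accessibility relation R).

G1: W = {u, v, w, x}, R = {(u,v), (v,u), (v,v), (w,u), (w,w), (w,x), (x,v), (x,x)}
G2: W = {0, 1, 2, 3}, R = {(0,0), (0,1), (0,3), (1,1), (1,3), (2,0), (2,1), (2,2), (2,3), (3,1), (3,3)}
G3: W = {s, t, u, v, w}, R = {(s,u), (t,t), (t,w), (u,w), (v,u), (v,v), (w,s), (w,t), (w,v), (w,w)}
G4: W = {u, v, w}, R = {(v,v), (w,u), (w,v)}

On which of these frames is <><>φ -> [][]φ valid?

G4

The schema corresponds to a generalized confluence (Geach) condition: forall x forall y forall z ((x R^2 y & x R^2 z) -> exists w (y = w & z = w)).
G1: fails — uR²u, uR²v but u ≠ v.
G2: fails — 0R²0, 0R²1 but 0 ≠ 1.
G3: fails — tR²s, tR²t but s ≠ t.
G4: holds.
Valid on: G4.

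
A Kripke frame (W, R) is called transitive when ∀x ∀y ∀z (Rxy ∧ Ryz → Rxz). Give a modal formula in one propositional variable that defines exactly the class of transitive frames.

□s → □□s

The condition is transitivity. The 4 schema □s → □□s defines it.
Suppose □s→□□s is valid. Take Rxy, Ryz and set V(s)={w : Rxw}. Then □s at x, so □□s at x, so □s at y, so s at z, i.e. Rxz.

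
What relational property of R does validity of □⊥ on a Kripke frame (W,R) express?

Emptiness of R

□⊥ is valid iff no world has any successor (otherwise □⊥ fails at any world with one).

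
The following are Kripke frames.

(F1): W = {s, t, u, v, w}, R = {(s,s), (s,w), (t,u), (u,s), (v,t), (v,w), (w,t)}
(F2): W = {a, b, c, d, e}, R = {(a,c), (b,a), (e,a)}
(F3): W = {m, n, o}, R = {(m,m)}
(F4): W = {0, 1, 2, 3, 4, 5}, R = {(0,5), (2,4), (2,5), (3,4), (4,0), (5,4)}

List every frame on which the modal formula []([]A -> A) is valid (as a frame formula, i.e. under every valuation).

The schema corresponds to shift-reflexivity: forall x forall y (Rxy -> Ryy).
(F1): fails — Rwt but not Rtt.
(F2): fails — Rac but not Rcc.
(F3): condition met.
(F4): fails — R34 but not R44.

(F3)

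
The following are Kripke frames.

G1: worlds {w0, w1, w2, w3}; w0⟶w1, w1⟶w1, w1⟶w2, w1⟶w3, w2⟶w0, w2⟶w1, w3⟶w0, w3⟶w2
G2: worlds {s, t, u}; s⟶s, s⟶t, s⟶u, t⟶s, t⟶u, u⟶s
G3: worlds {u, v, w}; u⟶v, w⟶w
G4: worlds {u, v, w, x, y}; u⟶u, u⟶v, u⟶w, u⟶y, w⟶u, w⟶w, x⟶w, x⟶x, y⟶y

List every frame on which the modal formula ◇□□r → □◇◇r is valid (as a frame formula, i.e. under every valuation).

The schema corresponds to a generalized confluence (Geach) condition: ∀x ∀y ∀z ((xRy ∧ xRz) → ∃w (yR²w ∧ zR²w)).
G1: satisfies the condition.
G2: satisfies the condition.
G3: fails — uRv, uRv but no t with vR²t and vR²t.
G4: fails — uRu, uRv but no t with uR²t and vR²t.
Valid on: G1, G2.

G1, G2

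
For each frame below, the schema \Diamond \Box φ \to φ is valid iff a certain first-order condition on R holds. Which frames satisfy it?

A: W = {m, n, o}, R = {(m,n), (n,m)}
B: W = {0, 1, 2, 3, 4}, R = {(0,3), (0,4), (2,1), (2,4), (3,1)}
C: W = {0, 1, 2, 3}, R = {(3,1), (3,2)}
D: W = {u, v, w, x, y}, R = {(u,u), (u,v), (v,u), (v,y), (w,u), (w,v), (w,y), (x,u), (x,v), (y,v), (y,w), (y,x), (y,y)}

A

The schema corresponds to symmetry: \forall x \forall y (Rxy \to Ryx).
A: satisfies the condition.
B: fails — R31 but not R13.
C: fails — R32 but not R23.
D: fails — Ryx but not Rxy.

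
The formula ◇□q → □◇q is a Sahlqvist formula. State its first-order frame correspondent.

convergence

Suppose ◇□q→□◇q is valid. Take Rxy, Rxz and set V(q)={w : Ryw}. Then □q at y so ◇□q at x, so □◇q at x, so ◇q at z, giving w with Rzw and Ryw.
Conversely, any frame satisfying ∀x ∀y ∀z (Rxy ∧ Rxz → ∃w (Ryw ∧ Rzw)) validates the schema.
Frame condition: ∀x ∀y ∀z (Rxy ∧ Rxz → ∃w (Ryw ∧ Rzw)).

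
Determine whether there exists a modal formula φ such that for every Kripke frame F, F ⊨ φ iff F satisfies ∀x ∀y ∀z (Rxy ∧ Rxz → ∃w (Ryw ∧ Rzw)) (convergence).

The condition is convergence. A defining modal formula is ◇□p → □◇p.
Suppose ◇□p→□◇p is valid. Take Rxy, Rxz and set V(p)={w : Ryw}. Then □p at y so ◇□p at x, so □◇p at x, so ◇p at z, giving w with Rzw and Ryw.

Yes, by ◇□p → □◇p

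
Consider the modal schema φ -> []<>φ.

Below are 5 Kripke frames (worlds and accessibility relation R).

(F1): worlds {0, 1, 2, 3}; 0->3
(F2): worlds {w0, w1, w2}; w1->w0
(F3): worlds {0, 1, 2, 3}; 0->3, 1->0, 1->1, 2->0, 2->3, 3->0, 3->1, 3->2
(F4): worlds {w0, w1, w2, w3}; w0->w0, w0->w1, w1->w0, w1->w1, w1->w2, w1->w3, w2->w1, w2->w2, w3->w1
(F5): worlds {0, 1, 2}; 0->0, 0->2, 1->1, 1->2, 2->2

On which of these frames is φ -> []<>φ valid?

(F4)

The schema corresponds to symmetry: forall x forall y (Rxy -> Ryx).
(F1): fails — R03 but not R30.
(F2): fails — Rw1w0 but not Rw0w1.
(F3): fails — R10 but not R01.
(F4): holds.
(F5): fails — R02 but not R20.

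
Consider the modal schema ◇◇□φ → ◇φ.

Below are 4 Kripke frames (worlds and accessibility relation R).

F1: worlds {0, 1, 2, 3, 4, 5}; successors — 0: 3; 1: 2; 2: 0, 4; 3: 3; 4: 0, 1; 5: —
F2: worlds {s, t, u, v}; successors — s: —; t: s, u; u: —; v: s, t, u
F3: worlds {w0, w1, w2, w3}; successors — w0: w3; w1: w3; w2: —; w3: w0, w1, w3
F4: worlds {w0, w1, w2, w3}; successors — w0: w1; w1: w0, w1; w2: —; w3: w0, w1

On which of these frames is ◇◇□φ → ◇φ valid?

F3, F4

The schema corresponds to a generalized confluence (Geach) condition: ∀x ∀y (xR²y → ∃w (yRw ∧ xRw)).
F1: fails — 1R²0 but no w with 0Rw and 1Rw.
F2: fails — vR²s but no w with sRw and vRw.
F3: holds.
F4: holds.
Valid on: F3, F4.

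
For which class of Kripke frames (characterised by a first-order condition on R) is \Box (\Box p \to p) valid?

This is the T□ axiom.
Its frame correspondent is shift-reflexivity — \forall x \forall y (Rxy \to Ryy).

Shift-reflexivity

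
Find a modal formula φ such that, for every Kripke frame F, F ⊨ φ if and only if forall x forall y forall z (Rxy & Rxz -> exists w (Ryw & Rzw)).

◇□r → □◇r

A defining formula is ◇□r → □◇r (the .2 axiom).
Suppose ◇□r→□◇r is valid. Take Rxy, Rxz and set V(r)={w : Ryw}. Then □r at y so ◇□r at x, so □◇r at x, so ◇r at z, giving w with Rzw and Ryw.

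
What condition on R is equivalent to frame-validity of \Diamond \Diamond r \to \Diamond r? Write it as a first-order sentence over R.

\forall x \forall y (x R^2 y \to \exists w (y = w \wedge xRw))

This is a Sahlqvist (Geach-type) schema ◇^2□^0r → □^0◇^1r.
Minimal-valuation argument: fix x; take any y with xR^2y and any z with xR^0z. Set V(r) to the set of worlds R-reachable from y in exactly 0 steps. Then □^0r holds at y, so the antecedent holds at x; validity forces ◇^1r at z, giving a w with zR^1w and yR^0w.
First-order correspondent: \forall x \forall y (x R^2 y \to \exists w (y = w \wedge xRw)).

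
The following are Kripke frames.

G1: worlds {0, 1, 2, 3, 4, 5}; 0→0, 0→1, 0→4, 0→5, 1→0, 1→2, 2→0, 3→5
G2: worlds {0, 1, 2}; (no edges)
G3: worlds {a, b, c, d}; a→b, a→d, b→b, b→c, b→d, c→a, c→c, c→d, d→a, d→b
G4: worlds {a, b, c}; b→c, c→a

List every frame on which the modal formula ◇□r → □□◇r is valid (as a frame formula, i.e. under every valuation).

G2, G3

Frame correspondent (Sahlqvist): ∀x ∀y ∀z ((xRy ∧ xR²z) → ∃w (yRw ∧ zRw)) — i.e. a generalized confluence (Geach) condition.
G1: fails — 0R0, 0R²4 but no w with 0Rw and 4Rw.
G2: ✓.
G3: ✓.
G4: fails — bRc, bR²a but no w with cRw and aRw.
Valid on: G2, G3.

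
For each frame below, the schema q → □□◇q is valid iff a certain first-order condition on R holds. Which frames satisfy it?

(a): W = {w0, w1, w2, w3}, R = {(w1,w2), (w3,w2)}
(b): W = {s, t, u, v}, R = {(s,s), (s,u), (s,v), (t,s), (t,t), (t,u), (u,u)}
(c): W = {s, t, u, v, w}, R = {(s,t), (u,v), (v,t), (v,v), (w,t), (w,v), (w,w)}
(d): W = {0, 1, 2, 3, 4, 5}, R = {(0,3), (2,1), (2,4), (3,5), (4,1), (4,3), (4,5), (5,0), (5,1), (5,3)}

The schema corresponds to a generalized confluence (Geach) condition: ∀x ∀z (xR²z → ∃w (x = w ∧ zRw)).
(a): satisfies the condition.
(b): fails — sR²u but no w with s=w and uRw.
(c): fails — uR²t but no w* with u=w* and tRw*.
(d): fails — 2R²1 but no w with 2=w and 1Rw.
Valid on: (a).

(a)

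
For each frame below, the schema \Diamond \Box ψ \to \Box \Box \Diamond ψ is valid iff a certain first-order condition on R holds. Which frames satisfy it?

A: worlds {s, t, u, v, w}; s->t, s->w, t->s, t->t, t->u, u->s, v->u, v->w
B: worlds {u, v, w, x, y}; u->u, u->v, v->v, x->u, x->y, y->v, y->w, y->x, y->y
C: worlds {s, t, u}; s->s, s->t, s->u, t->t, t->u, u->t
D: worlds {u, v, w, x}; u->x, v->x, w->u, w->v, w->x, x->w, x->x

C, D

This is the axiom for a generalized confluence (Geach) condition; its first-order frame correspondent is \forall x \forall y \forall z ((xRy \wedge x R^2 z) \to \exists w (yRw \wedge zRw)).
A: fails — sRw, sR²s but no w* with wRw* and sRw*.
B: fails — xRu, xR²w but no t with uRt and wRt.
C: condition met.
D: condition met.
Valid on: C, D.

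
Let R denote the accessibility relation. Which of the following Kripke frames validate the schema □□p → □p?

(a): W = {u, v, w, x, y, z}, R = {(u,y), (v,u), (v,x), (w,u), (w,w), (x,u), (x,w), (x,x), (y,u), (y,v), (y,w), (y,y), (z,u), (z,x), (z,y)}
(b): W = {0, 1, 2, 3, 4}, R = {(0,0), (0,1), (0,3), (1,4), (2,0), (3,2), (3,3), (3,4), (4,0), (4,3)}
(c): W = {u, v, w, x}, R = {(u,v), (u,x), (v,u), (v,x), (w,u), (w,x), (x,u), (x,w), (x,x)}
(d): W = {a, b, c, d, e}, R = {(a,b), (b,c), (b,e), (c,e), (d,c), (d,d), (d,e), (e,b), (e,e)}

Frame correspondent (Sahlqvist): ∀x ∀y (Rxy → ∃z (Rxz ∧ Rzy)) — i.e. density.
(a): ✓.
(b): fails — R14 but no z with R1z and Rz4.
(c): fails — Ruv but no z with Ruz and Rzv.
(d): fails — Rbc but no z with Rbz and Rzc.

(a)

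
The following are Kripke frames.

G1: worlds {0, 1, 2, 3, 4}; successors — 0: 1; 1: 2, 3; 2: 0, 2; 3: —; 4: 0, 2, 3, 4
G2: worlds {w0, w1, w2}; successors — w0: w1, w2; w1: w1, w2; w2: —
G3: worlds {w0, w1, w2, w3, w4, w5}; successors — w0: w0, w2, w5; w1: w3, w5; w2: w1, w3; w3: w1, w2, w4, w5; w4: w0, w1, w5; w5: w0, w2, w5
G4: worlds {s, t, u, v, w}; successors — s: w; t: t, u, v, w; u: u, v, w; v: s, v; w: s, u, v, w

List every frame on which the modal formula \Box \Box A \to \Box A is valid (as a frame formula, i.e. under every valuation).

This is the axiom for density; its first-order frame correspondent is \forall x \forall y (Rxy \to \exists z (Rxz \wedge Rzy)).
G1: fails — R01 but no z with R0z and Rz1.
G2: satisfies the condition.
G3: fails — Rw1w3 but no z with Rw1z and Rzw3.
G4: satisfies the condition.
Valid on: G2, G4.

G2, G4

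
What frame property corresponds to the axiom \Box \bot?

□⊥ is valid iff no world has any successor (otherwise □⊥ fails at any world with one).

emptiness of R: \forall x \forall y \neg Rxy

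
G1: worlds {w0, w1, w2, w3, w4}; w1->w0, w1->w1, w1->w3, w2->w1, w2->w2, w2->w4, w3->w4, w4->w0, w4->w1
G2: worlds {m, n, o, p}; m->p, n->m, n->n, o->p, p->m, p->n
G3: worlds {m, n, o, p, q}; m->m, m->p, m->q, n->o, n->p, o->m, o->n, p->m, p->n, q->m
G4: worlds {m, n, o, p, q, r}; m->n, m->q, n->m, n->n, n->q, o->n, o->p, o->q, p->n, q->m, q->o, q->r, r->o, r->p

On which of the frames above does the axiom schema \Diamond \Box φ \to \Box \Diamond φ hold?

This is the axiom for convergence; its first-order frame correspondent is \forall x \forall y \forall z (Rxy \wedge Rxz \to \exists w (Ryw \wedge Rzw)).
G1: fails — Rw1w1 and Rw1w0 but w1 and w0 have no common successor.
G2: fails — Rnn and Rnm but n and m have no common successor.
G3: ✓.
G4: fails — Rnq and Rnm but q and m have no common successor.

G3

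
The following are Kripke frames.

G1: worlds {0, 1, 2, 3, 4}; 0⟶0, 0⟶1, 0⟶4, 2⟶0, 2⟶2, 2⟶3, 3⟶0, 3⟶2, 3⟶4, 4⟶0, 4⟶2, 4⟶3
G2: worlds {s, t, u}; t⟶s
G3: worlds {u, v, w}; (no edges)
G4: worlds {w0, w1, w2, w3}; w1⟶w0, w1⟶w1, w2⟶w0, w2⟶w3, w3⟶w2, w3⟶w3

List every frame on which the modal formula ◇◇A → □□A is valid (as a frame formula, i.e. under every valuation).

Frame correspondent (Sahlqvist): ∀x ∀y ∀z ((xR²y ∧ xR²z) → ∃w (y = w ∧ z = w)) — i.e. a generalized confluence (Geach) condition.
G1: fails — 0R²0, 0R²1 but 0 ≠ 1.
G2: satisfies the condition.
G3: satisfies the condition.
G4: fails — w1R²w0, w1R²w1 but w0 ≠ w1.

G2, G3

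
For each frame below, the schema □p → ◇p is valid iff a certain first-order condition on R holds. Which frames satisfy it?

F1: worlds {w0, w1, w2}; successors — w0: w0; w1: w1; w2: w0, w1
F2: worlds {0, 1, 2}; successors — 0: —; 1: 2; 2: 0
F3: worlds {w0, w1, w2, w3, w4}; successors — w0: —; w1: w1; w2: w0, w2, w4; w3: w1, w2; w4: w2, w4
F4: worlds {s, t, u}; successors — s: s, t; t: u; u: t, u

The schema corresponds to seriality: ∀x ∃y Rxy.
F1: holds.
F2: fails — world 0 has no successor.
F3: fails — world w0 has no successor.
F4: holds.

F1, F4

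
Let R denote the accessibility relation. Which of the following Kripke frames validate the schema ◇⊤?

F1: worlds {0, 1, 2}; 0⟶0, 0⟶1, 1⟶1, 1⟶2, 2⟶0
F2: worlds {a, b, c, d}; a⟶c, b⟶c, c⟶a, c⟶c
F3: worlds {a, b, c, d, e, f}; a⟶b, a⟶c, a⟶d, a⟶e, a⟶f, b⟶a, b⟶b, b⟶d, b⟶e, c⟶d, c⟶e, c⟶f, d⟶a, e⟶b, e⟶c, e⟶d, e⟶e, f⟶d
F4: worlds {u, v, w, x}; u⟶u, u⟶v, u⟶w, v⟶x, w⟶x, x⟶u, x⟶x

F1, F3, F4

This is the axiom for seriality; its first-order frame correspondent is ∀x ∃y Rxy.
F1: holds.
F2: fails — world d has no successor.
F3: holds.
F4: holds.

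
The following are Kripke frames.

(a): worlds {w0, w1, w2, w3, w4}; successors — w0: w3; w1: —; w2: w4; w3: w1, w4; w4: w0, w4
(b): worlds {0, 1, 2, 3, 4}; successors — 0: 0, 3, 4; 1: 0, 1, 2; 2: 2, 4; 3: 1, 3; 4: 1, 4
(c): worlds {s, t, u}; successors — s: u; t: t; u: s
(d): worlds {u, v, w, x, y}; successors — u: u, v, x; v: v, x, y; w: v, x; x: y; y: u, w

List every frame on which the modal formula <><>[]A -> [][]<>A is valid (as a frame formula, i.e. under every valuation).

This is the axiom for a generalized confluence (Geach) condition; its first-order frame correspondent is forall x forall y forall z ((x R^2 y & x R^2 z) -> exists w (yRw & zRw)).
(a): fails — w0R²w1, w0R²w1 but no w with w1Rw and w1Rw.
(b): fails — 1R²2, 1R²3 but no w with 2Rw and 3Rw.
(c): satisfies the condition.
(d): fails — uR²u, uR²x but no t with uRt and xRt.
Valid on: (c).

(c)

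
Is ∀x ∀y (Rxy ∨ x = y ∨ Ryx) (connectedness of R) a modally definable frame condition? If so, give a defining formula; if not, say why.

Any modally definable frame class is closed under disjoint unions.
Take 2 disjoint single-world reflexive frames: each is trivially connected, but their disjoint union has 2 worlds with no edge between distinct components, so it is not connected.
Hence connectedness of R is not modally definable.

Not modally definable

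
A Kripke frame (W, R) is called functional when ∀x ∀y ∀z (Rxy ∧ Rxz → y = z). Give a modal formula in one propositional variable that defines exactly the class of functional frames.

◇r → □r

The condition is partial functionality. The CD schema ◇r → □r defines it.
Suppose ◇r→□r is valid. Take Rxy, Rxz and set V(r)={y}. Then ◇r at x, so □r at x, so r at z, i.e. z=y.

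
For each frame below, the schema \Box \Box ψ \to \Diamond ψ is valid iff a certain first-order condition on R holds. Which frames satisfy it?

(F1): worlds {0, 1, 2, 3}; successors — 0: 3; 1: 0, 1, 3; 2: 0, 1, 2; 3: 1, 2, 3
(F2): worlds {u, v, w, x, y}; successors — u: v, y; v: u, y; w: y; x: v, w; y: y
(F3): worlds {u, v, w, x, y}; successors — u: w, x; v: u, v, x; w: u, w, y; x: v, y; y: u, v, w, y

(F1), (F3)

Frame correspondent (Sahlqvist): \forall x \exists w (x R^2 w \wedge xRw) — i.e. a generalized confluence (Geach) condition.
(F1): ✓.
(F2): fails — at x but no t with xR²t and xRt.
(F3): ✓.
Valid on: (F1), (F3).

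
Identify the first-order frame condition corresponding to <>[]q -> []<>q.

This schema is the .2 axiom.
It corresponds to convergence: forall x forall y forall z (Rxy & Rxz -> exists w (Ryw & Rzw)).

convergence: forall x forall y forall z (Rxy & Rxz -> exists w (Ryw & Rzw))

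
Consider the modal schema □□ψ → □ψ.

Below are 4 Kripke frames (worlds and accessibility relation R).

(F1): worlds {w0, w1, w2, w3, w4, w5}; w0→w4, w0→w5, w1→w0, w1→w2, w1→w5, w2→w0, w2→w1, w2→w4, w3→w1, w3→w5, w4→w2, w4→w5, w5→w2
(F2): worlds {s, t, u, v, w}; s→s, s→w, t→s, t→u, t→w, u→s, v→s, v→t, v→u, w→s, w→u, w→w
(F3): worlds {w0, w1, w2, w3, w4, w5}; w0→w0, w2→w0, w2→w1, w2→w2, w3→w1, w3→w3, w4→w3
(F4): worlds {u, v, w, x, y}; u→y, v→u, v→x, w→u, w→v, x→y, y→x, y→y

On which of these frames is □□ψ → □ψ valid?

Frame correspondent (Sahlqvist): ∀x ∀y (Rxy → ∃z (Rxz ∧ Rzy)) — i.e. density.
(F1): fails — Rw0w4 but no z with Rw0z and Rzw4.
(F2): fails — Rvt but no z with Rvz and Rzt.
(F3): ✓.
(F4): fails — Rvu but no z with Rvz and Rzu.
Valid on: (F3).

(F3)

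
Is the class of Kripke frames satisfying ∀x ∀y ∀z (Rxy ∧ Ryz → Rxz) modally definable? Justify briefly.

Yes: it is transitivity, defined by the 4 schema □r → □□r.
Suppose □r→□□r is valid. Take Rxy, Ryz and set V(r)={w : Rxw}. Then □r at x, so □□r at x, so □r at y, so r at z, i.e. Rxz.

Definable; □r → □□r defines it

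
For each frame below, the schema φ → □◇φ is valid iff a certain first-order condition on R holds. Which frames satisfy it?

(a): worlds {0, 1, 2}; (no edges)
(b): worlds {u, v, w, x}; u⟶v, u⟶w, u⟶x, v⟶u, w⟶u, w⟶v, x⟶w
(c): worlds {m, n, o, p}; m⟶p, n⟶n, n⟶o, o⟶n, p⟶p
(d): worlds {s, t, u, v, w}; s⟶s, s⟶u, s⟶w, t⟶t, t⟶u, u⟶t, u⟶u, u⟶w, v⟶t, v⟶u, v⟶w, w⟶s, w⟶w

The schema corresponds to symmetry: ∀x ∀y (Rxy → Ryx).
(a): satisfies the condition.
(b): fails — Rxw but not Rwx.
(c): fails — Rmp but not Rpm.
(d): fails — Ruw but not Rwu.

(a)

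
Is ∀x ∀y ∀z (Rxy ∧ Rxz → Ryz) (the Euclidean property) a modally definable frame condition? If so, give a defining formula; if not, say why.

Yes: it is the Euclidean property, defined by the 5 schema ◇r → □◇r.
Suppose ◇r→□◇r is valid. Take Rxy, Rxz and set V(r)={y}. Then ◇r at x, so □◇r at x, so ◇r at z, so some w with Rzw has r; w=y, i.e. Rzy. By symmetry of the argument, Ryz.

Yes — defined by ◇r → □◇r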